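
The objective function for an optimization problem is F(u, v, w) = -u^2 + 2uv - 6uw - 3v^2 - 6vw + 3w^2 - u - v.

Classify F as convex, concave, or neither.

F is quadratic, so its Hessian is the constant matrix H = [[-2, 2, -6], [2, -6, -6], [-6, -6, 6]].
Leading principal minors: -2, 8, 480.
Neither pattern holds ⇒ H is indefinite ⇒ neither convex nor concave.

neither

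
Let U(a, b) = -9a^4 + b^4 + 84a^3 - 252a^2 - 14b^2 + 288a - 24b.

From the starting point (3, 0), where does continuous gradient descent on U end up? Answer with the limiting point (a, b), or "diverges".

(2, 3)

U is separable, so gradient descent decouples: a follows -∂U/∂a, b follows -∂U/∂b.
∂U/∂a = -36(a - 4)(a - 2)(a - 1); at a=3 this is 72, so a decreases.
∂U/∂b = 4(b - 3)(b + 1)(b + 2); at b=0 this is -24, so b increases.
a converges to its nearest critical value 2 (a local min of the a-part); b converges to 3. The iterate converges to (2, 3).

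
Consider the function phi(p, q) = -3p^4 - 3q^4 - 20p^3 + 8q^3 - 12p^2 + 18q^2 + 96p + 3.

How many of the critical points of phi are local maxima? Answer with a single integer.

4

phi separates as a function of p plus a function of q, so ∇phi=0 decouples.
∂phi/∂p = -12(p - 1)(p + 2)(p + 4) = 0 at p ∈ {-4, -2, 1}; ∂phi/∂q = -12q(q - 3)(q + 1) = 0 at q ∈ {-1, 0, 3}.
The Hessian is diagonal: diag(phi_pp, phi_qq). Second derivatives: phi_pp(-4)=-120, phi_pp(-2)=72, phi_pp(1)=-180; phi_qq(-1)=-48, phi_qq(0)=36, phi_qq(3)=-144.
Local maxima occur where both diagonal entries negative: (-4, -1), (-4, 3), (1, -1), (1, 3). Count: 4.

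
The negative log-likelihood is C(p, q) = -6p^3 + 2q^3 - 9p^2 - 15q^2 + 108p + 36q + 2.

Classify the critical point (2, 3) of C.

saddle point

The mixed partial ∂²C/∂p∂q is 0, so the Hessian at any point is diag(C_pp, C_qq) = diag(-18(2p + 1), 6(2q - 5)).
At (2, 3): H = diag(-90, 6).
The eigenvalues have opposite signs, so H is indefinite: a saddle point.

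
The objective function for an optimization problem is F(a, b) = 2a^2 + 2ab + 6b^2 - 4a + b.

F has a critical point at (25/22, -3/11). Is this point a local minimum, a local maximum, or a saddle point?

local minimum

The Hessian of F is constant: H = [[4, 2], [2, 12]].
det(H) = 4·12 − 2² = 44.
det(H) > 0 and tr(H) = 16 > 0, so H is positive definite and the point is a local minimum.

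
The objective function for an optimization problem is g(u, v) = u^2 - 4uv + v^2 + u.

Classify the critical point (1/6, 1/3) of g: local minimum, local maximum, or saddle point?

saddle point

The Hessian of g is constant: H = [[2, -4], [-4, 2]].
det(H) = 2·2 − (-4)² = -12.
Since det(H) < 0, H is indefinite and the critical point is a saddle point.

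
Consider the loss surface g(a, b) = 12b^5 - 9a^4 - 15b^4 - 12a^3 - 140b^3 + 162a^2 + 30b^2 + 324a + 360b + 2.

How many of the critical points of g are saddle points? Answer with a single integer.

g separates as a function of a plus a function of b, so ∇g=0 decouples.
∂g/∂a = -36(a - 3)(a + 1)(a + 3) = 0 at a ∈ {-3, -1, 3}; ∂g/∂b = 60(b - 3)(b - 1)(b + 1)(b + 2) = 0 at b ∈ {-2, -1, 1, 3}.
The Hessian is diagonal: diag(g_aa, g_bb). Second derivatives: g_aa(-3)=-432, g_aa(-1)=288, g_aa(3)=-864; g_bb(-2)=-900, g_bb(-1)=480, g_bb(1)=-720, g_bb(3)=2400.
Saddle points occur where the two diagonal entries have opposite signs: (-3, -1), (-3, 3), (-1, -2), (-1, 1), (3, -1), (3, 3). Count: 6.

6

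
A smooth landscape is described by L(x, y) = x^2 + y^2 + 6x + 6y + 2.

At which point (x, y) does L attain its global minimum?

(-3, -3)

L(x,y) separates as P(x) + Q(y) + 2, so its minimum is min P + min Q + 2.
P'(x) = 2x + 6 vanishes at x ∈ {-3}; Q'(y) = 2y + 6 vanishes at y ∈ {-3}.
Local minima of P (where P''>0): P(-3)=-9. Local minima of Q: Q(-3)=-9.
So the global minimum of L is P(-3) + Q(-3) + 2 = -9 − 9 + 2 = -16, attained at (-3, -3).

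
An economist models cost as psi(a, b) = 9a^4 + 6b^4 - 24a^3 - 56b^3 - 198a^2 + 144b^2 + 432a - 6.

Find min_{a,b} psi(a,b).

-1707

psi(a,b) separates as P(a) + Q(b) − 6, so its minimum is min P + min Q − 6.
P'(a) = 36(a - 4)(a - 1)(a + 3) vanishes at a ∈ {-3, 1, 4}; Q'(b) = 24b(b - 4)(b - 3) vanishes at b ∈ {0, 3, 4}.
Local minima of P (where P''>0): P(-3)=-1701, P(4)=-672. Local minima of Q: Q(0)=0, Q(4)=256.
So the global minimum of psi is P(-3) + Q(0) − 6 = -1701 + 0 − 6 = -1707, attained at (-3, 0).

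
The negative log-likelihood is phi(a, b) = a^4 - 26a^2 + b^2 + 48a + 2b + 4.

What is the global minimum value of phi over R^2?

phi(a,b) separates as P(a) + Q(b) + 4, so its minimum is min P + min Q + 4.
P'(a) = 4(a - 3)(a - 1)(a + 4) vanishes at a ∈ {-4, 1, 3}; Q'(b) = 2b + 2 vanishes at b ∈ {-1}.
Local minima of P (where P''>0): P(-4)=-352, P(3)=-9. Local minima of Q: Q(-1)=-1.
So the global minimum of phi is P(-4) + Q(-1) + 4 = -352 − 1 + 4 = -349, attained at (-4, -1).

-349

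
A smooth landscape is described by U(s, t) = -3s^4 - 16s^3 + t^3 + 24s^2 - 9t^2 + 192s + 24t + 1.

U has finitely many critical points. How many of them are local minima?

1

U separates as a function of s plus a function of t, so ∇U=0 decouples.
∂U/∂s = -12(s - 2)(s + 2)(s + 4) = 0 at s ∈ {-4, -2, 2}; ∂U/∂t = 3(t - 4)(t - 2) = 0 at t ∈ {2, 4}.
The Hessian is diagonal: diag(U_ss, U_tt). Second derivatives: U_ss(-4)=-144, U_ss(-2)=96, U_ss(2)=-288; U_tt(2)=-6, U_tt(4)=6.
Local minima occur where both diagonal entries positive: (-2, 4). Count: 1.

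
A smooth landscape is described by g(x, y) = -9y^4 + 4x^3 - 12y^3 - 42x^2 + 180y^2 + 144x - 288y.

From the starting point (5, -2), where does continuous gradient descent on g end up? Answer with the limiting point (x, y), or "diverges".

g is separable, so gradient descent decouples: x follows -∂g/∂x, y follows -∂g/∂y.
∂g/∂x = 12(x - 4)(x - 3); at x=5 this is 24, so x decreases.
∂g/∂y = -36(y - 2)(y - 1)(y + 4); at y=-2 this is -864, so y increases.
x converges to its nearest critical value 4 (a local min of the x-part); y converges to 1. The iterate converges to (4, 1).

(4, 1)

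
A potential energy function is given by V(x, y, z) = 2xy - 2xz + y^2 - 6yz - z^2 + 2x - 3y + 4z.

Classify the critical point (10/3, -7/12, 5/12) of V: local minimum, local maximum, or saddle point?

The Hessian is constant: H = [[0, 2, -2], [2, 2, -6], [-2, -6, -2]].
Leading principal minors: Δ₁ = 0, Δ₂ = -4, Δ₃ = 48.
The minors fit neither the all-positive nor the alternating-sign pattern, so H is indefinite: a saddle point.

saddle point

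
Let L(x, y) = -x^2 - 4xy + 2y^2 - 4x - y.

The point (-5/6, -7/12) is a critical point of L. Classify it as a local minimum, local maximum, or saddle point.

The Hessian of L is constant: H = [[-2, -4], [-4, 4]].
det(H) = (-2)·4 − (-4)² = -24.
Since det(H) < 0, H is indefinite and the critical point is a saddle point.

saddle point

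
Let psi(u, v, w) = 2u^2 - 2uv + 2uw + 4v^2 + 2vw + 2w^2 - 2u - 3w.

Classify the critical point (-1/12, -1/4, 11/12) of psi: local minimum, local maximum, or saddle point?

local minimum

The Hessian is constant: H = [[4, -2, 2], [-2, 8, 2], [2, 2, 4]].
Leading principal minors: Δ₁ = 4, Δ₂ = 28, Δ₃ = 48.
All leading minors are positive, so H is positive definite: a local minimum.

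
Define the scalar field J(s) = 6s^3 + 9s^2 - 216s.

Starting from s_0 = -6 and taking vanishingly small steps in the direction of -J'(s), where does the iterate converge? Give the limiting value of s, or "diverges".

J'(s) = 18(s - 3)(s + 4), so J'(-6) = 324.
Gradient descent moves in the -J' direction, i.e. s is decreasing.
There is no critical point below s=-6, and J' keeps the same sign, so the iterate runs off to −∞.

diverges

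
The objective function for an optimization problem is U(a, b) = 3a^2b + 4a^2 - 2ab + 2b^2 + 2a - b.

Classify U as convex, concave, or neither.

The term 3a^2b is cubic, so the Hessian is not constant.
∂²U/∂a² = 6b + 8, which takes both signs as b varies (negative for sufficiently negative b). A diagonal entry of the Hessian changing sign means the Hessian is neither positive- nor negative-semidefinite on all of R^2.

neither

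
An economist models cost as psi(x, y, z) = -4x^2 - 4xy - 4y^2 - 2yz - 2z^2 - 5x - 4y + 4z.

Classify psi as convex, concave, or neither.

concave

psi is quadratic, so its Hessian is the constant matrix H = [[-8, -4, 0], [-4, -8, -2], [0, -2, -4]].
Leading principal minors: -8, 48, -160.
Signs alternate −, +, − ⇒ H ≺ 0 ⇒ concave.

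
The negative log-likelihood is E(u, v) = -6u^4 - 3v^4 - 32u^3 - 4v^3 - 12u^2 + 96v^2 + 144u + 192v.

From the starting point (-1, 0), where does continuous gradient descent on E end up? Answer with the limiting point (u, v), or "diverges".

(-2, -1)

E is separable, so gradient descent decouples: u follows -∂E/∂u, v follows -∂E/∂v.
∂E/∂u = -24(u - 1)(u + 2)(u + 3); at u=-1 this is 96, so u decreases.
∂E/∂v = -12(v - 4)(v + 1)(v + 4); at v=0 this is 192, so v decreases.
u converges to its nearest critical value -2 (a local min of the u-part); v converges to -1. The iterate converges to (-2, -1).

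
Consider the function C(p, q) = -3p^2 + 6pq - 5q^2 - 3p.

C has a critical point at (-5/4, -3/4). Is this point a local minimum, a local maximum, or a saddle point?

The Hessian of C is constant: H = [[-6, 6], [6, -10]].
det(H) = (-6)·(-10) − 6² = 24.
det(H) > 0 and tr(H) = -16 < 0, so H is negative definite and the point is a local maximum.

local maximum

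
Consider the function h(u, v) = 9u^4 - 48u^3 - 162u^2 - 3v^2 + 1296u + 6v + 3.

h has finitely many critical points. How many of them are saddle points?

h separates as a function of u plus a function of v, so ∇h=0 decouples.
∂h/∂u = 36(u - 4)(u - 3)(u + 3) = 0 at u ∈ {-3, 3, 4}; ∂h/∂v = -6(v - 1) = 0 at v ∈ {1}.
The Hessian is diagonal: diag(h_uu, h_vv). Second derivatives: h_uu(-3)=1512, h_uu(3)=-216, h_uu(4)=252; h_vv(1)=-6.
Saddle points occur where the two diagonal entries have opposite signs: (-3, 1), (4, 1). Count: 2.

2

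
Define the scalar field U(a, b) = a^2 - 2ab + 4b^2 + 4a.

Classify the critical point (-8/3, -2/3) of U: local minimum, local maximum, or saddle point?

local minimum

The Hessian of U is constant: H = [[2, -2], [-2, 8]].
det(H) = 2·8 − (-2)² = 12.
det(H) > 0 and tr(H) = 10 > 0, so H is positive definite and the point is a local minimum.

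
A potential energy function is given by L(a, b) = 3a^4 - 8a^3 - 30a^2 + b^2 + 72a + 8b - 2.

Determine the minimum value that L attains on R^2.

-170

L(a,b) separates as P(a) + Q(b) − 2, so its minimum is min P + min Q − 2.
P'(a) = 12(a - 3)(a - 1)(a + 2) vanishes at a ∈ {-2, 1, 3}; Q'(b) = 2b + 8 vanishes at b ∈ {-4}.
Local minima of P (where P''>0): P(-2)=-152, P(3)=-27. Local minima of Q: Q(-4)=-16.
So the global minimum of L is P(-2) + Q(-4) − 2 = -152 − 16 − 2 = -170, attained at (-2, -4).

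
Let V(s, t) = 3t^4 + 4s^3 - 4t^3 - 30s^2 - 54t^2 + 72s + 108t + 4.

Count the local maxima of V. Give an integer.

1

V separates as a function of s plus a function of t, so ∇V=0 decouples.
∂V/∂s = 12(s - 3)(s - 2) = 0 at s ∈ {2, 3}; ∂V/∂t = 12(t - 3)(t - 1)(t + 3) = 0 at t ∈ {-3, 1, 3}.
The Hessian is diagonal: diag(V_ss, V_tt). Second derivatives: V_ss(2)=-12, V_ss(3)=12; V_tt(-3)=288, V_tt(1)=-96, V_tt(3)=144.
Local maxima occur where both diagonal entries negative: (2, 1). Count: 1.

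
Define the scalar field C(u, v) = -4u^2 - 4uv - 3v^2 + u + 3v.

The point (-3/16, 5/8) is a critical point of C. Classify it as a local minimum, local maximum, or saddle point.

local maximum

The Hessian of C is constant: H = [[-8, -4], [-4, -6]].
det(H) = (-8)·(-6) − (-4)² = 32.
det(H) > 0 and tr(H) = -14 < 0, so H is negative definite and the point is a local maximum.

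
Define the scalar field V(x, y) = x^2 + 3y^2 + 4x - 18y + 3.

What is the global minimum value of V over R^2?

V(x,y) separates as P(x) + Q(y) + 3, so its minimum is min P + min Q + 3.
P'(x) = 2x + 4 vanishes at x ∈ {-2}; Q'(y) = 6y - 18 vanishes at y ∈ {3}.
Local minima of P (where P''>0): P(-2)=-4. Local minima of Q: Q(3)=-27.
So the global minimum of V is P(-2) + Q(3) + 3 = -4 − 27 + 3 = -28, attained at (-2, 3).

-28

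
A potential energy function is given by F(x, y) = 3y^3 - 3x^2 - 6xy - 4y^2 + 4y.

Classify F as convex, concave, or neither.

The term 3y^3 is cubic, so the Hessian is not constant.
∂²F/∂y² = 18y - 8, which takes both signs as y varies (negative for sufficiently negative y). A diagonal entry of the Hessian changing sign means the Hessian is neither positive- nor negative-semidefinite on all of R^2.

neither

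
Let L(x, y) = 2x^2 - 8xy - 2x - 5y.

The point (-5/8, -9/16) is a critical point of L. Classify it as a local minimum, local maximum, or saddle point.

The Hessian of L is constant: H = [[4, -8], [-8, 0]].
det(H) = 4·0 − (-8)² = -64.
Since det(H) < 0, H is indefinite and the critical point is a saddle point.

saddle point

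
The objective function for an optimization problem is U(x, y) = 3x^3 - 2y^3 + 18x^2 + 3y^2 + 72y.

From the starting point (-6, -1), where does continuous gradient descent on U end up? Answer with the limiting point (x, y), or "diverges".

diverges

U is separable, so gradient descent decouples: x follows -∂U/∂x, y follows -∂U/∂y.
∂U/∂x = 9x(x + 4); at x=-6 this is 108, so x decreases.
∂U/∂y = -6(y - 4)(y + 3); at y=-1 this is 60, so y decreases.
The x-coordinate has no critical point in that direction and runs off to infinity.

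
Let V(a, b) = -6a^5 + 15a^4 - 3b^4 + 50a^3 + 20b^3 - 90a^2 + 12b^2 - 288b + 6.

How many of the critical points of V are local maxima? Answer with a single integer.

V separates as a function of a plus a function of b, so ∇V=0 decouples.
∂V/∂a = -30a(a - 3)(a - 1)(a + 2) = 0 at a ∈ {-2, 0, 1, 3}; ∂V/∂b = -12(b - 4)(b - 3)(b + 2) = 0 at b ∈ {-2, 3, 4}.
The Hessian is diagonal: diag(V_aa, V_bb). Second derivatives: V_aa(-2)=900, V_aa(0)=-180, V_aa(1)=180, V_aa(3)=-900; V_bb(-2)=-360, V_bb(3)=60, V_bb(4)=-72.
Local maxima occur where both diagonal entries negative: (0, -2), (0, 4), (3, -2), (3, 4). Count: 4.

4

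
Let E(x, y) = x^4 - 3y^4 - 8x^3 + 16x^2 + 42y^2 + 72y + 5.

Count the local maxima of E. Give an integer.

2

E separates as a function of x plus a function of y, so ∇E=0 decouples.
∂E/∂x = 4x(x - 4)(x - 2) = 0 at x ∈ {0, 2, 4}; ∂E/∂y = -12(y - 3)(y + 1)(y + 2) = 0 at y ∈ {-2, -1, 3}.
The Hessian is diagonal: diag(E_xx, E_yy). Second derivatives: E_xx(0)=32, E_xx(2)=-16, E_xx(4)=32; E_yy(-2)=-60, E_yy(-1)=48, E_yy(3)=-240.
Local maxima occur where both diagonal entries negative: (2, -2), (2, 3). Count: 2.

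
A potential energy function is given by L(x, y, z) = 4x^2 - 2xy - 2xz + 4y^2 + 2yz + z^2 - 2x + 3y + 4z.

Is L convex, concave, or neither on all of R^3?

L is quadratic, so its Hessian is the constant matrix H = [[8, -2, -2], [-2, 8, 2], [-2, 2, 2]].
Leading principal minors: 8, 60, 72.
All positive ⇒ H ≻ 0 ⇒ convex.

convex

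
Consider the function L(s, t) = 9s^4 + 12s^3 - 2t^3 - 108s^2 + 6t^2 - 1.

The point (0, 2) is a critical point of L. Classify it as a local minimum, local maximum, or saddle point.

The mixed partial ∂²L/∂s∂t is 0, so the Hessian at any point is diag(L_ss, L_tt) = diag(36(3s^2 + 2s - 6), 12(-t + 1)).
At (0, 2): H = diag(-216, -12).
Both eigenvalues are negative, so H is negative definite: a local maximum.

local maximum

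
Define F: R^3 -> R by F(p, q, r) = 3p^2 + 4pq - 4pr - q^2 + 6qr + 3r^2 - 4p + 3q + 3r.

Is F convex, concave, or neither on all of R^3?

neither

F is quadratic, so its Hessian is the constant matrix H = [[6, 4, -4], [4, -2, 6], [-4, 6, 6]].
Leading principal minors: 6, -28, -544.
Neither pattern holds ⇒ H is indefinite ⇒ neither convex nor concave.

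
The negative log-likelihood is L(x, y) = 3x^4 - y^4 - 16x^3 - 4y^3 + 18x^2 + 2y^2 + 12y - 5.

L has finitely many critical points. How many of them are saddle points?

5

L separates as a function of x plus a function of y, so ∇L=0 decouples.
∂L/∂x = 12x(x - 3)(x - 1) = 0 at x ∈ {0, 1, 3}; ∂L/∂y = -4(y - 1)(y + 1)(y + 3) = 0 at y ∈ {-3, -1, 1}.
The Hessian is diagonal: diag(L_xx, L_yy). Second derivatives: L_xx(0)=36, L_xx(1)=-24, L_xx(3)=72; L_yy(-3)=-32, L_yy(-1)=16, L_yy(1)=-32.
Saddle points occur where the two diagonal entries have opposite signs: (0, -3), (0, 1), (1, -1), (3, -3), (3, 1). Count: 5.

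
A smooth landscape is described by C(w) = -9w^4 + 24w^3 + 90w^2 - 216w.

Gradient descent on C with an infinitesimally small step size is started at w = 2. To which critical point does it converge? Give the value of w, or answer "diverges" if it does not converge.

C'(w) = -36(w - 3)(w - 1)(w + 2), so C'(2) = 144.
Gradient descent moves in the -C' direction, i.e. w is decreasing.
The nearest critical point in that direction is w = 1, where C'' = 216 > 0 (a local minimum). The iterate converges there.

1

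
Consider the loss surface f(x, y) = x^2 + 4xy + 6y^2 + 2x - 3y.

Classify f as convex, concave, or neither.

f is quadratic, so its Hessian is the constant matrix H = [[2, 4], [4, 12]].
det(H) = 8, tr(H) = 14.
det(H) > 0 and tr(H) > 0, so H is positive definite everywhere: convex.

convex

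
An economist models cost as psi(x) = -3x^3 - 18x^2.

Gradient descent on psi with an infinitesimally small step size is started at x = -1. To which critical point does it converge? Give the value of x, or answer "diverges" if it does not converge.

psi'(x) = -9x(x + 4), so psi'(-1) = 27.
Gradient descent moves in the -psi' direction, i.e. x is decreasing.
The nearest critical point in that direction is x = -4, where psi'' = 36 > 0 (a local minimum). The iterate converges there.

-4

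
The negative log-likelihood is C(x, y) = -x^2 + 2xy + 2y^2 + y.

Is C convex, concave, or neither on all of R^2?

C is quadratic, so its Hessian is the constant matrix H = [[-2, 2], [2, 4]].
det(H) = -12, tr(H) = 2.
det(H) < 0, so H is indefinite: neither convex nor concave.

neither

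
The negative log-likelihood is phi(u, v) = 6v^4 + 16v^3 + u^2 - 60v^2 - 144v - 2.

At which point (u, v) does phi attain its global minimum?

(0, 2)

phi(u,v) separates as P(u) + Q(v) − 2, so its minimum is min P + min Q − 2.
P'(u) = 2u vanishes at u ∈ {0}; Q'(v) = 24(v - 2)(v + 1)(v + 3) vanishes at v ∈ {-3, -1, 2}.
Local minima of P (where P''>0): P(0)=0. Local minima of Q: Q(-3)=-54, Q(2)=-304.
So the global minimum of phi is P(0) + Q(2) − 2 = 0 − 304 − 2 = -306, attained at (0, 2).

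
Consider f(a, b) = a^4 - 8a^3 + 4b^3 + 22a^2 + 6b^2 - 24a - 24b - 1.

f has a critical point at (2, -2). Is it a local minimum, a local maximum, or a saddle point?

local maximum

The mixed partial ∂²f/∂a∂b is 0, so the Hessian at any point is diag(f_aa, f_bb) = diag(4(3a^2 - 12a + 11), 12(2b + 1)).
At (2, -2): H = diag(-4, -36).
Both eigenvalues are negative, so H is negative definite: a local maximum.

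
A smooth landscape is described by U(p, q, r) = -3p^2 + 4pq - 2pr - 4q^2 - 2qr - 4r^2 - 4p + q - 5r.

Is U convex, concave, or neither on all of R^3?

U is quadratic, so its Hessian is the constant matrix H = [[-6, 4, -2], [4, -8, -2], [-2, -2, -8]].
Leading principal minors: -6, 32, -168.
Signs alternate −, +, − ⇒ H ≺ 0 ⇒ concave.

concave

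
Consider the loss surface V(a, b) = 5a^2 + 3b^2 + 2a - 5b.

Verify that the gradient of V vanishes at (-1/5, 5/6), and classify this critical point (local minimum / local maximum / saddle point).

local minimum

∇V = (10a + 2, 6b - 5); substituting (-1/5, 5/6) gives ∇V = (0, 0), so (-1/5, 5/6) is indeed a critical point.
The Hessian of V is constant: H = [[10, 0], [0, 6]].
det(H) = 10·6 − 0² = 60.
det(H) > 0 and tr(H) = 16 > 0, so H is positive definite and the point is a local minimum.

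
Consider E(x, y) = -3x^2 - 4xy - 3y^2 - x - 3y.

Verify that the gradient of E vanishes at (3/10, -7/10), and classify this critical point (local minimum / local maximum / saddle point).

local maximum

∇E = (-6x - 4y - 1, -4x - 6y - 3); substituting (3/10, -7/10) gives ∇E = (0, 0), so (3/10, -7/10) is indeed a critical point.
The Hessian of E is constant: H = [[-6, -4], [-4, -6]].
det(H) = (-6)·(-6) − (-4)² = 20.
det(H) > 0 and tr(H) = -12 < 0, so H is negative definite and the point is a local maximum.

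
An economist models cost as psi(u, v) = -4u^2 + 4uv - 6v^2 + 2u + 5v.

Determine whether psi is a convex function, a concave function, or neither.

concave

psi is quadratic, so its Hessian is the constant matrix H = [[-8, 4], [4, -12]].
det(H) = 80, tr(H) = -20.
det(H) > 0 and tr(H) < 0, so H is negative definite everywhere: concave.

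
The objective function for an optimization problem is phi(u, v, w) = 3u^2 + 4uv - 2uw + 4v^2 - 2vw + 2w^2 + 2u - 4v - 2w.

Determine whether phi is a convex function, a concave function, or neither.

phi is quadratic, so its Hessian is the constant matrix H = [[6, 4, -2], [4, 8, -2], [-2, -2, 4]].
Leading principal minors: 6, 32, 104.
All positive ⇒ H ≻ 0 ⇒ convex.

convex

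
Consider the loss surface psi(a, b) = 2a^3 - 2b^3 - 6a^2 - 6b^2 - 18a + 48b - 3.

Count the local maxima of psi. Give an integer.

psi separates as a function of a plus a function of b, so ∇psi=0 decouples.
∂psi/∂a = 6(a - 3)(a + 1) = 0 at a ∈ {-1, 3}; ∂psi/∂b = -6(b - 2)(b + 4) = 0 at b ∈ {-4, 2}.
The Hessian is diagonal: diag(psi_aa, psi_bb). Second derivatives: psi_aa(-1)=-24, psi_aa(3)=24; psi_bb(-4)=36, psi_bb(2)=-36.
Local maxima occur where both diagonal entries negative: (-1, 2). Count: 1.

1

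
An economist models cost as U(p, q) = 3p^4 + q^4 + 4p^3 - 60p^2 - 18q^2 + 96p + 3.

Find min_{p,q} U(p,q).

U(p,q) separates as A(p) + B(q) + 3, so its minimum is min A + min B + 3.
A'(p) = 12(p - 2)(p - 1)(p + 4) vanishes at p ∈ {-4, 1, 2}; B'(q) = 4q(q - 3)(q + 3) vanishes at q ∈ {-3, 0, 3}.
Local minima of A (where A''>0): A(-4)=-832, A(2)=32. Local minima of B: B(-3)=-81, B(3)=-81.
So the global minimum of U is A(-4) + B(-3) + 3 = -832 − 81 + 3 = -910, attained at (-4, -3).

-910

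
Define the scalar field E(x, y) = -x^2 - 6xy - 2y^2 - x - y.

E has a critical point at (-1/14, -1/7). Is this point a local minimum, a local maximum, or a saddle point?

The Hessian of E is constant: H = [[-2, -6], [-6, -4]].
det(H) = (-2)·(-4) − (-6)² = -28.
Since det(H) < 0, H is indefinite and the critical point is a saddle point.

saddle point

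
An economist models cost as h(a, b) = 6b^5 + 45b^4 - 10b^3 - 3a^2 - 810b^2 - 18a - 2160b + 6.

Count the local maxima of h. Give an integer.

h separates as a function of a plus a function of b, so ∇h=0 decouples.
∂h/∂a = -6(a + 3) = 0 at a ∈ {-3}; ∂h/∂b = 30(b - 3)(b + 2)(b + 3)(b + 4) = 0 at b ∈ {-4, -3, -2, 3}.
The Hessian is diagonal: diag(h_aa, h_bb). Second derivatives: h_aa(-3)=-6; h_bb(-4)=-420, h_bb(-3)=180, h_bb(-2)=-300, h_bb(3)=6300.
Local maxima occur where both diagonal entries negative: (-3, -4), (-3, -2). Count: 2.

2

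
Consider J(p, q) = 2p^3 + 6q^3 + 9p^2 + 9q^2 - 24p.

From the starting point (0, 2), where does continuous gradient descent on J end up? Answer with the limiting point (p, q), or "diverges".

(1, 0)

J is separable, so gradient descent decouples: p follows -∂J/∂p, q follows -∂J/∂q.
∂J/∂p = 6(p - 1)(p + 4); at p=0 this is -24, so p increases.
∂J/∂q = 18q(q + 1); at q=2 this is 108, so q decreases.
p converges to its nearest critical value 1 (a local min of the p-part); q converges to 0. The iterate converges to (1, 0).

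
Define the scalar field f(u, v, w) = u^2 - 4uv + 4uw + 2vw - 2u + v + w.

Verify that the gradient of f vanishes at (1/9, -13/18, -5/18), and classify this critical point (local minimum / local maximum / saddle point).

∇f = (2u - 4v + 4w - 2, -4u + 2w + 1, 4u + 2v + 1); substituting (1/9, -13/18, -5/18) gives ∇f = (0, 0, 0), so (1/9, -13/18, -5/18) is indeed a critical point.
The Hessian is constant: H = [[2, -4, 4], [-4, 0, 2], [4, 2, 0]].
Leading principal minors: Δ₁ = 2, Δ₂ = -16, Δ₃ = -72.
The minors fit neither the all-positive nor the alternating-sign pattern, so H is indefinite: a saddle point.

saddle point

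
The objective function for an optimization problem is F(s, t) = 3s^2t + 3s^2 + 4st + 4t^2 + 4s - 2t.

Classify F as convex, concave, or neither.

The term 3s^2t is cubic, so the Hessian is not constant.
∂²F/∂s² = 6t + 6, which takes both signs as t varies (negative for sufficiently negative t). A diagonal entry of the Hessian changing sign means the Hessian is neither positive- nor negative-semidefinite on all of R^2.

neither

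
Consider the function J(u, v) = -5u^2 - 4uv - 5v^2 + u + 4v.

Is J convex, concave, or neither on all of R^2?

J is quadratic, so its Hessian is the constant matrix H = [[-10, -4], [-4, -10]].
det(H) = 84, tr(H) = -20.
det(H) > 0 and tr(H) < 0, so H is negative definite everywhere: concave.

concave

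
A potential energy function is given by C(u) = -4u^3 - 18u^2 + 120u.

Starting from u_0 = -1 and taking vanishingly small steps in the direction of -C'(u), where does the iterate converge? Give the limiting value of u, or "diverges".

-5

C'(u) = -12(u - 2)(u + 5), so C'(-1) = 144.
Gradient descent moves in the -C' direction, i.e. u is decreasing.
The nearest critical point in that direction is u = -5, where C'' = 84 > 0 (a local minimum). The iterate converges there.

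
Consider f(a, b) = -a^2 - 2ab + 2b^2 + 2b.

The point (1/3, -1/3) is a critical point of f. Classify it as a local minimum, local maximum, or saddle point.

saddle point

The Hessian of f is constant: H = [[-2, -2], [-2, 4]].
det(H) = (-2)·4 − (-2)² = -12.
Since det(H) < 0, H is indefinite and the critical point is a saddle point.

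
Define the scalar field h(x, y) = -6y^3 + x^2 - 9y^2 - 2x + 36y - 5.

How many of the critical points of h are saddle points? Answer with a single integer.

h separates as a function of x plus a function of y, so ∇h=0 decouples.
∂h/∂x = 2(x - 1) = 0 at x ∈ {1}; ∂h/∂y = -18(y - 1)(y + 2) = 0 at y ∈ {-2, 1}.
The Hessian is diagonal: diag(h_xx, h_yy). Second derivatives: h_xx(1)=2; h_yy(-2)=54, h_yy(1)=-54.
Saddle points occur where the two diagonal entries have opposite signs: (1, 1). Count: 1.

1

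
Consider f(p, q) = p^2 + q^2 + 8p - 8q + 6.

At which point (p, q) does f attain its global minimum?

f(p,q) separates as A(p) + B(q) + 6, so its minimum is min A + min B + 6.
A'(p) = 2p + 8 vanishes at p ∈ {-4}; B'(q) = 2q - 8 vanishes at q ∈ {4}.
Local minima of A (where A''>0): A(-4)=-16. Local minima of B: B(4)=-16.
So the global minimum of f is A(-4) + B(4) + 6 = -16 − 16 + 6 = -26, attained at (-4, 4).

(-4, 4)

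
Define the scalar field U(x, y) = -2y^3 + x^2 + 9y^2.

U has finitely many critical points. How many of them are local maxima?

U separates as a function of x plus a function of y, so ∇U=0 decouples.
∂U/∂x = 2x = 0 at x ∈ {0}; ∂U/∂y = -6y(y - 3) = 0 at y ∈ {0, 3}.
The Hessian is diagonal: diag(U_xx, U_yy). Second derivatives: U_xx(0)=2; U_yy(0)=18, U_yy(3)=-18.
Local maxima occur where both diagonal entries negative: none. Count: 0.

0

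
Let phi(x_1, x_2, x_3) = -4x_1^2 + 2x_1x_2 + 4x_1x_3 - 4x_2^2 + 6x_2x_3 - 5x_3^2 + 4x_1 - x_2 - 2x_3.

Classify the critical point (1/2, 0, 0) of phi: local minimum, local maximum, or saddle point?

The Hessian is constant: H = [[-8, 2, 4], [2, -8, 6], [4, 6, -10]].
Leading principal minors: Δ₁ = -8, Δ₂ = 60, Δ₃ = -88.
The minors alternate sign starting negative (−, +, −), so H is negative definite: a local maximum.

local maximum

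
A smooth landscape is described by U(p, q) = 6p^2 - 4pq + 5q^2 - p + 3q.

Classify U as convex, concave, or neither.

convex

U is quadratic, so its Hessian is the constant matrix H = [[12, -4], [-4, 10]].
det(H) = 104, tr(H) = 22.
det(H) > 0 and tr(H) > 0, so H is positive definite everywhere: convex.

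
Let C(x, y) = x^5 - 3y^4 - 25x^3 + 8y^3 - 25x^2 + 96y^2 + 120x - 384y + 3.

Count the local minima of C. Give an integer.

2

C separates as a function of x plus a function of y, so ∇C=0 decouples.
∂C/∂x = 5(x - 4)(x - 1)(x + 2)(x + 3) = 0 at x ∈ {-3, -2, 1, 4}; ∂C/∂y = -12(y - 4)(y - 2)(y + 4) = 0 at y ∈ {-4, 2, 4}.
The Hessian is diagonal: diag(C_xx, C_yy). Second derivatives: C_xx(-3)=-140, C_xx(-2)=90, C_xx(1)=-180, C_xx(4)=630; C_yy(-4)=-576, C_yy(2)=144, C_yy(4)=-192.
Local minima occur where both diagonal entries positive: (-2, 2), (4, 2). Count: 2.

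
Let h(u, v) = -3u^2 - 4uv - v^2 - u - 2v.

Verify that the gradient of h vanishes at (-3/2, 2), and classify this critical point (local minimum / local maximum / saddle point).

saddle point

∇h = (-6u - 4v - 1, -4u - 2v - 2); substituting (-3/2, 2) gives ∇h = (0, 0), so (-3/2, 2) is indeed a critical point.
The Hessian of h is constant: H = [[-6, -4], [-4, -2]].
det(H) = (-6)·(-2) − (-4)² = -4.
Since det(H) < 0, H is indefinite and the critical point is a saddle point.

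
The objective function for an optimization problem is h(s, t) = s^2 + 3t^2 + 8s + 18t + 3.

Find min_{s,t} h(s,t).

h(s,t) separates as P(s) + Q(t) + 3, so its minimum is min P + min Q + 3.
P'(s) = 2s + 8 vanishes at s ∈ {-4}; Q'(t) = 6(t + 3) vanishes at t ∈ {-3}.
Local minima of P (where P''>0): P(-4)=-16. Local minima of Q: Q(-3)=-27.
So the global minimum of h is P(-4) + Q(-3) + 3 = -16 − 27 + 3 = -40, attained at (-4, -3).

-40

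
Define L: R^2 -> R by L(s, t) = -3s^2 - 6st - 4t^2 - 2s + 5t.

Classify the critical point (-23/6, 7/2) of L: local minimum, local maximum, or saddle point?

The Hessian of L is constant: H = [[-6, -6], [-6, -8]].
det(H) = (-6)·(-8) − (-6)² = 12.
det(H) > 0 and tr(H) = -14 < 0, so H is negative definite and the point is a local maximum.

local maximum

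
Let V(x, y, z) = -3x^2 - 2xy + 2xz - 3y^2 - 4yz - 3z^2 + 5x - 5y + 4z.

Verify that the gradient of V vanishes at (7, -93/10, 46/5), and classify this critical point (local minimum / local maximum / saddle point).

∇V = (-6x - 2y + 2z + 5, -2x - 6y - 4z - 5, 2x - 4y - 6z + 4); substituting (7, -93/10, 46/5) gives ∇V = (0, 0, 0), so (7, -93/10, 46/5) is indeed a critical point.
The Hessian is constant: H = [[-6, -2, 2], [-2, -6, -4], [2, -4, -6]].
Leading principal minors: Δ₁ = -6, Δ₂ = 32, Δ₃ = -40.
The minors alternate sign starting negative (−, +, −), so H is negative definite: a local maximum.

local maximum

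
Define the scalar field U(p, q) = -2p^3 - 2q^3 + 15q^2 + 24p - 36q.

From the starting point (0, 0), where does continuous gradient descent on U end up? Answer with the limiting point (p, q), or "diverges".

(-2, 2)

U is separable, so gradient descent decouples: p follows -∂U/∂p, q follows -∂U/∂q.
∂U/∂p = -6(p - 2)(p + 2); at p=0 this is 24, so p decreases.
∂U/∂q = -6(q - 3)(q - 2); at q=0 this is -36, so q increases.
p converges to its nearest critical value -2 (a local min of the p-part); q converges to 2. The iterate converges to (-2, 2).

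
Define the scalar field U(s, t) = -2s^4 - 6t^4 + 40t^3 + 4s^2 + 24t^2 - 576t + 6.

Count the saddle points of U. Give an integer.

4

U separates as a function of s plus a function of t, so ∇U=0 decouples.
∂U/∂s = -8s(s - 1)(s + 1) = 0 at s ∈ {-1, 0, 1}; ∂U/∂t = -24(t - 4)(t - 3)(t + 2) = 0 at t ∈ {-2, 3, 4}.
The Hessian is diagonal: diag(U_ss, U_tt). Second derivatives: U_ss(-1)=-16, U_ss(0)=8, U_ss(1)=-16; U_tt(-2)=-720, U_tt(3)=120, U_tt(4)=-144.
Saddle points occur where the two diagonal entries have opposite signs: (-1, 3), (0, -2), (0, 4), (1, 3). Count: 4.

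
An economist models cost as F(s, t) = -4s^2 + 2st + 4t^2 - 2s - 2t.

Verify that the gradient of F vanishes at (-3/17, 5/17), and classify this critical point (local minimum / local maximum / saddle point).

∇F = (-8s + 2t - 2, 2s + 8t - 2); substituting (-3/17, 5/17) gives ∇F = (0, 0), so (-3/17, 5/17) is indeed a critical point.
The Hessian of F is constant: H = [[-8, 2], [2, 8]].
det(H) = (-8)·8 − 2² = -68.
Since det(H) < 0, H is indefinite and the critical point is a saddle point.

saddle point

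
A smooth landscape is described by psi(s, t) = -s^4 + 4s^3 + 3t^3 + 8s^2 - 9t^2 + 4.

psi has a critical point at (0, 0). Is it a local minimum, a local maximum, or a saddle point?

saddle point

The mixed partial ∂²psi/∂s∂t is 0, so the Hessian at any point is diag(psi_ss, psi_tt) = diag(4(-3s^2 + 6s + 4), 18(t - 1)).
At (0, 0): H = diag(16, -18).
The eigenvalues have opposite signs, so H is indefinite: a saddle point.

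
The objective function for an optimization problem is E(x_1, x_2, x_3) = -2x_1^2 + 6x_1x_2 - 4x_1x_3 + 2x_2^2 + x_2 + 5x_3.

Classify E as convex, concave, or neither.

E is quadratic, so its Hessian is the constant matrix H = [[-4, 6, -4], [6, 4, 0], [-4, 0, 0]].
Leading principal minors: -4, -52, -64.
Neither pattern holds ⇒ H is indefinite ⇒ neither convex nor concave.

neither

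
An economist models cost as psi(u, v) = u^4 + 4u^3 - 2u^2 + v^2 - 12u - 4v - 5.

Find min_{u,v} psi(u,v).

-18

psi(u,v) separates as P(u) + Q(v) − 5, so its minimum is min P + min Q − 5.
P'(u) = 4(u - 1)(u + 1)(u + 3) vanishes at u ∈ {-3, -1, 1}; Q'(v) = 2v - 4 vanishes at v ∈ {2}.
Local minima of P (where P''>0): P(-3)=-9, P(1)=-9. Local minima of Q: Q(2)=-4.
So the global minimum of psi is P(-3) + Q(2) − 5 = -9 − 4 − 5 = -18, attained at (-3, 2).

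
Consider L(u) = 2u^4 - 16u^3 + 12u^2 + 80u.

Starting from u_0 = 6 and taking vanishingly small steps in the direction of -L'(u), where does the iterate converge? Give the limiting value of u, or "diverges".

L'(u) = 8(u - 5)(u - 2)(u + 1), so L'(6) = 224.
Gradient descent moves in the -L' direction, i.e. u is decreasing.
The nearest critical point in that direction is u = 5, where L'' = 144 > 0 (a local minimum). The iterate converges there.

5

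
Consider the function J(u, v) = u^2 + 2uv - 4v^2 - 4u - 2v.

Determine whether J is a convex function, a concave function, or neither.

neither

J is quadratic, so its Hessian is the constant matrix H = [[2, 2], [2, -8]].
det(H) = -20, tr(H) = -6.
det(H) < 0, so H is indefinite: neither convex nor concave.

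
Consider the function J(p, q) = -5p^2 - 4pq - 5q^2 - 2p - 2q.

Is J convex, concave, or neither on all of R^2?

J is quadratic, so its Hessian is the constant matrix H = [[-10, -4], [-4, -10]].
det(H) = 84, tr(H) = -20.
det(H) > 0 and tr(H) < 0, so H is negative definite everywhere: concave.

concave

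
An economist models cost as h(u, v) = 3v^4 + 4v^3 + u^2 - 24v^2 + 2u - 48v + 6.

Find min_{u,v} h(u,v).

h(u,v) separates as P(u) + Q(v) + 6, so its minimum is min P + min Q + 6.
P'(u) = 2u + 2 vanishes at u ∈ {-1}; Q'(v) = 12(v - 2)(v + 1)(v + 2) vanishes at v ∈ {-2, -1, 2}.
Local minima of P (where P''>0): P(-1)=-1. Local minima of Q: Q(-2)=16, Q(2)=-112.
So the global minimum of h is P(-1) + Q(2) + 6 = -1 − 112 + 6 = -107, attained at (-1, 2).

-107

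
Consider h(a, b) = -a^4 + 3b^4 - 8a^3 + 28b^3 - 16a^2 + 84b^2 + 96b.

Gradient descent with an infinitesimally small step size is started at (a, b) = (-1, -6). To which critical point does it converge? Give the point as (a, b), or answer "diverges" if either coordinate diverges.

(-2, -4)

h is separable, so gradient descent decouples: a follows -∂h/∂a, b follows -∂h/∂b.
∂h/∂a = -4a(a + 2)(a + 4); at a=-1 this is 12, so a decreases.
∂h/∂b = 12(b + 1)(b + 2)(b + 4); at b=-6 this is -480, so b increases.
a converges to its nearest critical value -2 (a local min of the a-part); b converges to -4. The iterate converges to (-2, -4).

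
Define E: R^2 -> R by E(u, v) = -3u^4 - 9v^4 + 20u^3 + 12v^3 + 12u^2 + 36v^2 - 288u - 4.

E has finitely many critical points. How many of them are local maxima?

E separates as a function of u plus a function of v, so ∇E=0 decouples.
∂E/∂u = -12(u - 4)(u - 3)(u + 2) = 0 at u ∈ {-2, 3, 4}; ∂E/∂v = -36v(v - 2)(v + 1) = 0 at v ∈ {-1, 0, 2}.
The Hessian is diagonal: diag(E_uu, E_vv). Second derivatives: E_uu(-2)=-360, E_uu(3)=60, E_uu(4)=-72; E_vv(-1)=-108, E_vv(0)=72, E_vv(2)=-216.
Local maxima occur where both diagonal entries negative: (-2, -1), (-2, 2), (4, -1), (4, 2). Count: 4.

4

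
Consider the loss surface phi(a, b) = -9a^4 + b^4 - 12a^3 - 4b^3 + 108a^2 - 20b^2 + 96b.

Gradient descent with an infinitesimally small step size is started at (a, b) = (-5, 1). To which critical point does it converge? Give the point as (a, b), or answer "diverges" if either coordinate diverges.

diverges

phi is separable, so gradient descent decouples: a follows -∂phi/∂a, b follows -∂phi/∂b.
∂phi/∂a = -36a(a - 2)(a + 3); at a=-5 this is 2520, so a decreases.
∂phi/∂b = 4(b - 4)(b - 2)(b + 3); at b=1 this is 48, so b decreases.
The a-coordinate has no critical point in that direction and runs off to infinity.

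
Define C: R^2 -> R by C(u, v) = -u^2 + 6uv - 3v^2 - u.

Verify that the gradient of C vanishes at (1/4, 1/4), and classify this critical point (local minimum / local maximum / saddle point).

saddle point

∇C = (-2u + 6v - 1, 6u - 6v); substituting (1/4, 1/4) gives ∇C = (0, 0), so (1/4, 1/4) is indeed a critical point.
The Hessian of C is constant: H = [[-2, 6], [6, -6]].
det(H) = (-2)·(-6) − 6² = -24.
Since det(H) < 0, H is indefinite and the critical point is a saddle point.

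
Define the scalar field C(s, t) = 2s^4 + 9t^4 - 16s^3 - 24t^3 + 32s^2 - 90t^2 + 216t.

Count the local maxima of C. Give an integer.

C separates as a function of s plus a function of t, so ∇C=0 decouples.
∂C/∂s = 8s(s - 4)(s - 2) = 0 at s ∈ {0, 2, 4}; ∂C/∂t = 36(t - 3)(t - 1)(t + 2) = 0 at t ∈ {-2, 1, 3}.
The Hessian is diagonal: diag(C_ss, C_tt). Second derivatives: C_ss(0)=64, C_ss(2)=-32, C_ss(4)=64; C_tt(-2)=540, C_tt(1)=-216, C_tt(3)=360.
Local maxima occur where both diagonal entries negative: (2, 1). Count: 1.

1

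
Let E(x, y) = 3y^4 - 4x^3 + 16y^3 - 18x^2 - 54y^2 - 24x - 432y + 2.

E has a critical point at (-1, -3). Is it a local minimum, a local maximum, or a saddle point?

The mixed partial ∂²E/∂x∂y is 0, so the Hessian at any point is diag(E_xx, E_yy) = diag(-12(2x + 3), 12(3y^2 + 8y - 9)).
At (-1, -3): H = diag(-12, -72).
Both eigenvalues are negative, so H is negative definite: a local maximum.

local maximum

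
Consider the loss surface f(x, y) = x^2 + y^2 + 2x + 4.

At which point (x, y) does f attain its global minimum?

f(x,y) separates as P(x) + Q(y) + 4, so its minimum is min P + min Q + 4.
P'(x) = 2x + 2 vanishes at x ∈ {-1}; Q'(y) = 2y vanishes at y ∈ {0}.
Local minima of P (where P''>0): P(-1)=-1. Local minima of Q: Q(0)=0.
So the global minimum of f is P(-1) + Q(0) + 4 = -1 + 0 + 4 = 3, attained at (-1, 0).

(-1, 0)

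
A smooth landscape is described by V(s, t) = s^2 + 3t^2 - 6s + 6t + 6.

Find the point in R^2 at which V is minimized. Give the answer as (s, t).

V(s,t) separates as P(s) + Q(t) + 6, so its minimum is min P + min Q + 6.
P'(s) = 2s - 6 vanishes at s ∈ {3}; Q'(t) = 6(t + 1) vanishes at t ∈ {-1}.
Local minima of P (where P''>0): P(3)=-9. Local minima of Q: Q(-1)=-3.
So the global minimum of V is P(3) + Q(-1) + 6 = -9 − 3 + 6 = -6, attained at (3, -1).

(3, -1)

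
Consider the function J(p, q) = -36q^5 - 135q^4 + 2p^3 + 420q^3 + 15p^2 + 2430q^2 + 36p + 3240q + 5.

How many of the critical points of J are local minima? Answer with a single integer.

J separates as a function of p plus a function of q, so ∇J=0 decouples.
∂J/∂p = 6(p + 2)(p + 3) = 0 at p ∈ {-3, -2}; ∂J/∂q = -180(q - 3)(q + 1)(q + 2)(q + 3) = 0 at q ∈ {-3, -2, -1, 3}.
The Hessian is diagonal: diag(J_pp, J_qq). Second derivatives: J_pp(-3)=-6, J_pp(-2)=6; J_qq(-3)=2160, J_qq(-2)=-900, J_qq(-1)=1440, J_qq(3)=-21600.
Local minima occur where both diagonal entries positive: (-2, -3), (-2, -1). Count: 2.

2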